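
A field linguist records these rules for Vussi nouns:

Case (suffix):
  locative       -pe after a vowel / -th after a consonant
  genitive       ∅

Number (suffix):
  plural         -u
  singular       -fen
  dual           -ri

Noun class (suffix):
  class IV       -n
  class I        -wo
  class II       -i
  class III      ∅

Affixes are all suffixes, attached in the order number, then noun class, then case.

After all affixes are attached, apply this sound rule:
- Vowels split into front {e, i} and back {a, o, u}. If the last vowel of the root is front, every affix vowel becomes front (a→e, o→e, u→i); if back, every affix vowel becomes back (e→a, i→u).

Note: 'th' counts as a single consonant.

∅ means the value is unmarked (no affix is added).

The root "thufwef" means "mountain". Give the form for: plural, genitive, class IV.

Attach number plural -u → thufwefu.
Attach noun class class IV -n → thufwefun.
case = genitive: zero marking, form stays thufwefun.
Apply vowel harmony: thufwefun → thufwefin.

thufwefin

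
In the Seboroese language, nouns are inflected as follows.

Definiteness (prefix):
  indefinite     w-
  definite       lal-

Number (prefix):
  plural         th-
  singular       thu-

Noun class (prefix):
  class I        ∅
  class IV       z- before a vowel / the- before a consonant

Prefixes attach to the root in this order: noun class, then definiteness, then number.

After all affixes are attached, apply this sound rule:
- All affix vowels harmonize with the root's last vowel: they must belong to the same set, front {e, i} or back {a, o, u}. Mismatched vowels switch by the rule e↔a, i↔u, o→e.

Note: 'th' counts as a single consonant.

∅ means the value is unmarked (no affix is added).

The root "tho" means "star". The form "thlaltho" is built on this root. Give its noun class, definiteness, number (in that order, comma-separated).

class I, definite, plural

Segment: th-lal-tho.
noun class: ∅ → class I.
definiteness: lal- → definite.
number: th- → plural.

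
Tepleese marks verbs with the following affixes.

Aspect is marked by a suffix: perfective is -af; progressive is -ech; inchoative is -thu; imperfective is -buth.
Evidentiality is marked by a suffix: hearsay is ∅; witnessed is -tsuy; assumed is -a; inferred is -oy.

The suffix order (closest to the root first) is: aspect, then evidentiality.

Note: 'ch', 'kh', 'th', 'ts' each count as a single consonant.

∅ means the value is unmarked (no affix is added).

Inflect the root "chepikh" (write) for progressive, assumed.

chepikhecha

Attach aspect progressive -ech → chepikhech.
Attach evidentiality assumed -a → chepikhecha.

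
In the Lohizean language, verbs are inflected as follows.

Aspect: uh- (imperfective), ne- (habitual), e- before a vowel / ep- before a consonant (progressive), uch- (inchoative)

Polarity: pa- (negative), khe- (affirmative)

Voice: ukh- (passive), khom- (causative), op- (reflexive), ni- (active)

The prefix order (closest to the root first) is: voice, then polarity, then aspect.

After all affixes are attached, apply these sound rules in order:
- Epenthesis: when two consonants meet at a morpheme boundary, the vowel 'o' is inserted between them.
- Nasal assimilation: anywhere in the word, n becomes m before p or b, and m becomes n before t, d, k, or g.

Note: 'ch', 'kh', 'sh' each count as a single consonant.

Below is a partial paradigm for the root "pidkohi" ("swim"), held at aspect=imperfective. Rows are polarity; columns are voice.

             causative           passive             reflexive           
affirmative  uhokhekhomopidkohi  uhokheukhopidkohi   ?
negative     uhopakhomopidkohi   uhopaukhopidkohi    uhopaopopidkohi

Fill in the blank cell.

uhokheopopidkohi

Attach voice reflexive op- → oppidkohi.
Attach polarity affirmative khe- → kheoppidkohi.
Attach aspect imperfective uh- → uhkheoppidkohi.
Apply epenthesis: uhkheoppidkohi → uhokheopopidkohi.
Nasal assimilation: no change.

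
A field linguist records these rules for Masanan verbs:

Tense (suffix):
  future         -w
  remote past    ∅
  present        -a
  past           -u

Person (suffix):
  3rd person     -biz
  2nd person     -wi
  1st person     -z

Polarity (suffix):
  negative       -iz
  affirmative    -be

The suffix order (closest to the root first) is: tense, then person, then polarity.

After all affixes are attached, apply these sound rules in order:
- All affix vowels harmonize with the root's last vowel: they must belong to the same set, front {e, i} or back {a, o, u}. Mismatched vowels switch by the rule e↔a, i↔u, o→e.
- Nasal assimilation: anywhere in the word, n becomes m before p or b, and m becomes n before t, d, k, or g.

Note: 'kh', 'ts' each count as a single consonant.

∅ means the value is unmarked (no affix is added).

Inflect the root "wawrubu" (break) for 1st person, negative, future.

Attach tense future -w → wawrubuw.
Attach person 1st person -z → wawrubuwz.
Attach polarity negative -iz → wawrubuwziz.
Apply vowel harmony: wawrubuwziz → wawrubuwzuz.
Nasal assimilation: no change.

wawrubuwzuz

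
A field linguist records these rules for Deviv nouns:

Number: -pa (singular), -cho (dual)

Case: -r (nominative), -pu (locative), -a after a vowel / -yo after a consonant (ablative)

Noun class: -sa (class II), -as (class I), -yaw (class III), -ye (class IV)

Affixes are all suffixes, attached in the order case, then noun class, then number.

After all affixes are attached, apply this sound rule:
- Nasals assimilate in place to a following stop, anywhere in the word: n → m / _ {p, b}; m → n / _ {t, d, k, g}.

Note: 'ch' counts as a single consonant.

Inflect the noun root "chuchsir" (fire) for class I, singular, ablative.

Attach case ablative -yo (after consonant 'r') → chuchsiryo.
Attach noun class class I -as → chuchsiryoas.
Attach number singular -pa → chuchsiryoaspa.
Nasal assimilation: no change.

chuchsiryoaspa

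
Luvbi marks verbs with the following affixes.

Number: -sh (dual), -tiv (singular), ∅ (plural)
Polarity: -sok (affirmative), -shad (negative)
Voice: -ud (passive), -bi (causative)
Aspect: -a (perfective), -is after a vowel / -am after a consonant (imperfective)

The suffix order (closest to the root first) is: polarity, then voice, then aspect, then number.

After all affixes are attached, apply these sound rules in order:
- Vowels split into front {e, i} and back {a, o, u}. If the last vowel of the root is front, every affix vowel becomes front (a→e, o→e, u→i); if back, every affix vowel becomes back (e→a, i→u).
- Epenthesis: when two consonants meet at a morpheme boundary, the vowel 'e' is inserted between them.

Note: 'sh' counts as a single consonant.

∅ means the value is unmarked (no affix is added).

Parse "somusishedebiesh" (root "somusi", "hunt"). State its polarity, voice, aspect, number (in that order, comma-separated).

negative, causative, perfective, dual

Segment: somusi-shad-bi-a-sh.
polarity: -shad → negative.
voice: -bi → causative.
aspect: -a → perfective.
number: -sh → dual.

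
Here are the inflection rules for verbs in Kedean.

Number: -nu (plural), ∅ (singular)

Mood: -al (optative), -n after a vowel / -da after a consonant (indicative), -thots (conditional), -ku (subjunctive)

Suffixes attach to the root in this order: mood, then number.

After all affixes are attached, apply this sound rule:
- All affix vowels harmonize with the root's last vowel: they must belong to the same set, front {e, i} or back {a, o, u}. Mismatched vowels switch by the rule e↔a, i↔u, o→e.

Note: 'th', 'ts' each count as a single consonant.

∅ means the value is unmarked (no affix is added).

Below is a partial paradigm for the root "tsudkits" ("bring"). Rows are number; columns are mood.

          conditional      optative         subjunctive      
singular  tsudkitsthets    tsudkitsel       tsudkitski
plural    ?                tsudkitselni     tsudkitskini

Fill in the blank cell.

Attach mood conditional -thots → tsudkitsthots.
Attach number plural -nu → tsudkitsthotsnu.
Apply vowel harmony: tsudkitsthotsnu → tsudkitsthetsni.

tsudkitsthetsni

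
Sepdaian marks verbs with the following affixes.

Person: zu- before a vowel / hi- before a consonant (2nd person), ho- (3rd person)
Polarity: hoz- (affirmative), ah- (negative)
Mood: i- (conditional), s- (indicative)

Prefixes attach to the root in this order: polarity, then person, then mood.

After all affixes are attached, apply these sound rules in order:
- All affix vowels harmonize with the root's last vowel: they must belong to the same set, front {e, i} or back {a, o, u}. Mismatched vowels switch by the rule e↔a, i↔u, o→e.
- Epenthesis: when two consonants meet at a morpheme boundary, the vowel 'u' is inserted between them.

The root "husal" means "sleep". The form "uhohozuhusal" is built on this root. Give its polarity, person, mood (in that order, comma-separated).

affirmative, 3rd person, conditional

Segment: i-ho-hoz-husal.
polarity: hoz- → affirmative.
person: ho- → 3rd person.
mood: i- → conditional.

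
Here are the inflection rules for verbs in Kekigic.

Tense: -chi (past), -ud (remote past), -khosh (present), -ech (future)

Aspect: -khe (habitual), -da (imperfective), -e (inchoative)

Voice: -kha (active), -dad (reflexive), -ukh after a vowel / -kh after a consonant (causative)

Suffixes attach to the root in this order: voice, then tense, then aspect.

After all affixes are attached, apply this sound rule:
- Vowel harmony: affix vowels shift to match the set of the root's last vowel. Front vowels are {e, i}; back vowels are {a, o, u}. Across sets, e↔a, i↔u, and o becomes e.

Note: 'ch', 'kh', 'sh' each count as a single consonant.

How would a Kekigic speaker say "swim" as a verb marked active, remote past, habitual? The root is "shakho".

Attach voice active -kha → shakhokha.
Attach tense remote past -ud → shakhokhaud.
Attach aspect habitual -khe → shakhokhaudkhe.
Apply vowel harmony: shakhokhaudkhe → shakhokhaudkha.

shakhokhaudkha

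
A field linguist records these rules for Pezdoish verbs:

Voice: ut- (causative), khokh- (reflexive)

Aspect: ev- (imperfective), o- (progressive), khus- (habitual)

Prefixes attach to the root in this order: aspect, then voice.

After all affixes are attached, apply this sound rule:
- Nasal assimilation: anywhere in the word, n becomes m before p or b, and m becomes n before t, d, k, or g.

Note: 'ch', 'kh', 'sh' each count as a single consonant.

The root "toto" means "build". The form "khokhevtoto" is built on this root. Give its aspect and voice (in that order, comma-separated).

imperfective, reflexive

Segment: khokh-ev-toto.
aspect: ev- → imperfective.
voice: khokh- → reflexive.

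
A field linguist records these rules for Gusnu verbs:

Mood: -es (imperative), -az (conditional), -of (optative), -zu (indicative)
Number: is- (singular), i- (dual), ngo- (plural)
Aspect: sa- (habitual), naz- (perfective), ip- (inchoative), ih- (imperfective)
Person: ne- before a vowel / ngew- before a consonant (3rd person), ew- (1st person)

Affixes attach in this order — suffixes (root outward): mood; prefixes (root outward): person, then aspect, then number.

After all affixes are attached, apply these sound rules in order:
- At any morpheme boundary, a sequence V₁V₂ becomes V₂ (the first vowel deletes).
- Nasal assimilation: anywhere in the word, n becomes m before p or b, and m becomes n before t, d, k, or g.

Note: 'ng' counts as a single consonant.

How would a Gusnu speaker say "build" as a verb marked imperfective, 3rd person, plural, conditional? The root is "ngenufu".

ngihngewngenufaz

Attach mood conditional -az → ngenufuaz.
Attach person 3rd person ngew- (before consonant 'ng') → ngewngenufuaz.
Attach aspect imperfective ih- → ihngewngenufuaz.
Attach number plural ngo- → ngoihngewngenufuaz.
Apply vowel deletion: ngoihngewngenufuaz → ngihngewngenufaz.
Nasal assimilation: no change.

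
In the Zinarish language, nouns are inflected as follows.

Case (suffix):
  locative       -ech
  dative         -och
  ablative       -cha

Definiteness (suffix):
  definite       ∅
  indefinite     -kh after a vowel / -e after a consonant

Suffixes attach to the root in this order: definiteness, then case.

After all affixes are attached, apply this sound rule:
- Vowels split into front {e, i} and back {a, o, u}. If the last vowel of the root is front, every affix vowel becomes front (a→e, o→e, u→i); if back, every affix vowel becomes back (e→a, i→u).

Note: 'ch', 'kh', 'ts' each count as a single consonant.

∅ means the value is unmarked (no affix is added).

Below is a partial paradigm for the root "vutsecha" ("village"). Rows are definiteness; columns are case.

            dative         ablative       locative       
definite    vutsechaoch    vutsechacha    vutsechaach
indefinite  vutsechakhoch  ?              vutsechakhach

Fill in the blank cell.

Attach definiteness indefinite -kh (after vowel 'a') → vutsechakh.
Attach case ablative -cha → vutsechakhcha.
Vowel harmony: no change.

vutsechakhcha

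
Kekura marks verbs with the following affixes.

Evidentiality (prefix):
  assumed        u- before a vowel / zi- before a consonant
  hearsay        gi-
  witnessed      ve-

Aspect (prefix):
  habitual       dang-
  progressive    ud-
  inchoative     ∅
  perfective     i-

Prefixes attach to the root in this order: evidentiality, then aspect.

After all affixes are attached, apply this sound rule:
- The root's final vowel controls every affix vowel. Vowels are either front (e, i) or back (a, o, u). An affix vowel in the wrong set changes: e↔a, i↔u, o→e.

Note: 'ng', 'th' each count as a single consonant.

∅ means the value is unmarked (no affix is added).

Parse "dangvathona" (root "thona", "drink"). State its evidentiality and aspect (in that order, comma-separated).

witnessed, habitual

Segment: dang-ve-thona.
evidentiality: ve- → witnessed.
aspect: dang- → habitual.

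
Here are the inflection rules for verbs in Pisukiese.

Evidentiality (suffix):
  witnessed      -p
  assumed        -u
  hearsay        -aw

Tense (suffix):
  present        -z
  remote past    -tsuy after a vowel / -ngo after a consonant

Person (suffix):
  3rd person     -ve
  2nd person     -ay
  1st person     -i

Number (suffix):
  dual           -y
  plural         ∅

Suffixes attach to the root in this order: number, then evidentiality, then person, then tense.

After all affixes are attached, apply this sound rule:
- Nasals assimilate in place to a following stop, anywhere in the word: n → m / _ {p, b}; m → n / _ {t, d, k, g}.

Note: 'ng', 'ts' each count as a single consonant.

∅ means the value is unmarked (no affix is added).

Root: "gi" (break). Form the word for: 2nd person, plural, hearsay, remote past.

giawayngo

number = plural: zero marking, form stays gi.
Attach evidentiality hearsay -aw → giaw.
Attach person 2nd person -ay → giaway.
Attach tense remote past -ngo (after consonant 'y') → giawayngo.
Nasal assimilation: no change.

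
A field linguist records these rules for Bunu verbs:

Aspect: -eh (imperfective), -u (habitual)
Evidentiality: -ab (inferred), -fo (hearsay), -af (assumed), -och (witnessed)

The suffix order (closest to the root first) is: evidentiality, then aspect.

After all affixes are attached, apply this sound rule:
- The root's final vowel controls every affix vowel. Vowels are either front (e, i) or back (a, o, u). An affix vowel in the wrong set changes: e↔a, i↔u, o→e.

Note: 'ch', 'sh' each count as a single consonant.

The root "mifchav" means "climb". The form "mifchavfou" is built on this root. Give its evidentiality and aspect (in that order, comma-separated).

hearsay, habitual

Segment: mifchav-fo-u.
evidentiality: -fo → hearsay.
aspect: -u → habitual.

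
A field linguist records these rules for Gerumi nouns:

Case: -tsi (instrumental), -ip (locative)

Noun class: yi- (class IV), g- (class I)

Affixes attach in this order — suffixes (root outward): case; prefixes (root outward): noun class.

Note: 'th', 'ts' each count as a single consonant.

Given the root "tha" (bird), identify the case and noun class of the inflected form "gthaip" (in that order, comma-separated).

locative, class I

Segment: g-tha-ip.
case: -ip → locative.
noun class: g- → class I.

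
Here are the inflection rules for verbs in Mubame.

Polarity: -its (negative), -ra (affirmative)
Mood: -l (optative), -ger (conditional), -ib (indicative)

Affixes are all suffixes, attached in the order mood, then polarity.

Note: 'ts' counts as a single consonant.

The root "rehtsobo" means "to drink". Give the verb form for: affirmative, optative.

rehtsobolra

Attach mood optative -l → rehtsobol.
Attach polarity affirmative -ra → rehtsobolra.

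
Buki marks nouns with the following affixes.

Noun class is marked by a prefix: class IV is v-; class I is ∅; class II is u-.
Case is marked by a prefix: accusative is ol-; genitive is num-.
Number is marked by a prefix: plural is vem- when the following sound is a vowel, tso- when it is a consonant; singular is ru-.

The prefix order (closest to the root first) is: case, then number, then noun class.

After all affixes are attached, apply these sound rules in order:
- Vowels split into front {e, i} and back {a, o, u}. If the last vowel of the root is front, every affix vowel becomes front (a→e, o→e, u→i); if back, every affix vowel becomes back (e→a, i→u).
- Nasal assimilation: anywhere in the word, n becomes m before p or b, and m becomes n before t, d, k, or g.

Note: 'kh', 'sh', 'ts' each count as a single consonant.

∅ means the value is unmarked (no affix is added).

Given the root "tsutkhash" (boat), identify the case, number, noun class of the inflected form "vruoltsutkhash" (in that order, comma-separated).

accusative, singular, class IV

Segment: v-ru-ol-tsutkhash.
case: ol- → accusative.
number: ru- → singular.
noun class: v- → class IV.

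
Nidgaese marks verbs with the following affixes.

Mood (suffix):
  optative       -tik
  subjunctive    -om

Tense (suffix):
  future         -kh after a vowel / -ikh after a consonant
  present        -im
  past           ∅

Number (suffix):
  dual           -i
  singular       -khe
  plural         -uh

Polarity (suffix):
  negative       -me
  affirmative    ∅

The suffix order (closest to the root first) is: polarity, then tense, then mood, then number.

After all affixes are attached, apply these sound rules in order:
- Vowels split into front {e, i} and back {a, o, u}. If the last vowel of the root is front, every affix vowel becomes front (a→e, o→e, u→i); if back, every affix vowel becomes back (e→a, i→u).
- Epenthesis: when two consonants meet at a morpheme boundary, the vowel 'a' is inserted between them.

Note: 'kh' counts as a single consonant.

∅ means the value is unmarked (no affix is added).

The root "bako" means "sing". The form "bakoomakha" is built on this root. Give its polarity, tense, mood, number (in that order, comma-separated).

affirmative, past, subjunctive, singular

Segment: bako-om-khe.
polarity: ∅ → affirmative.
tense: ∅ → past.
mood: -om → subjunctive.
number: -khe → singular.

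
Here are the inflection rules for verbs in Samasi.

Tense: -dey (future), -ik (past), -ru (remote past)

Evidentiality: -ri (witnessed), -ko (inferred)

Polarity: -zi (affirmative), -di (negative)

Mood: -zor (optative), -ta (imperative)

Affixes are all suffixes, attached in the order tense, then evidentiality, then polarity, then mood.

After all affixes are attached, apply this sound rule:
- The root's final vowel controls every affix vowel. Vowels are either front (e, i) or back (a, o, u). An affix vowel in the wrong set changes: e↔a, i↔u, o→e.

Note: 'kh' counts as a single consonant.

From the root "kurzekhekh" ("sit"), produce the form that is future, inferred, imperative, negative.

Attach tense future -dey → kurzekhekhdey.
Attach evidentiality inferred -ko → kurzekhekhdeyko.
Attach polarity negative -di → kurzekhekhdeykodi.
Attach mood imperative -ta → kurzekhekhdeykodita.
Apply vowel harmony: kurzekhekhdeykodita → kurzekhekhdeykedite.

kurzekhekhdeykedite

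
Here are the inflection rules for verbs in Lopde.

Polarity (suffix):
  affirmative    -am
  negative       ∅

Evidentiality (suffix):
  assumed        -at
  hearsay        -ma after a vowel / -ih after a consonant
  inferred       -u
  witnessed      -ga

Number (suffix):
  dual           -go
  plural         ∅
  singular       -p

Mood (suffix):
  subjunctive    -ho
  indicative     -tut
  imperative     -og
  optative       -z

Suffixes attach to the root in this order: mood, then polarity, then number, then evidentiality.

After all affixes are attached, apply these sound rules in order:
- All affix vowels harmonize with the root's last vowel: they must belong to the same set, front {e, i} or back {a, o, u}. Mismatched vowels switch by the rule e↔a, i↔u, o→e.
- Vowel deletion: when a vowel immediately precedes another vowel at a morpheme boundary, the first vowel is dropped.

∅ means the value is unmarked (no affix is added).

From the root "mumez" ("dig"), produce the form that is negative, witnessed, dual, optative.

Attach mood optative -z → mumezz.
polarity = negative: zero marking, form stays mumezz.
Attach number dual -go → mumezzgo.
Attach evidentiality witnessed -ga → mumezzgoga.
Apply vowel harmony: mumezzgoga → mumezzgege.
Vowel deletion: no change.

mumezzgege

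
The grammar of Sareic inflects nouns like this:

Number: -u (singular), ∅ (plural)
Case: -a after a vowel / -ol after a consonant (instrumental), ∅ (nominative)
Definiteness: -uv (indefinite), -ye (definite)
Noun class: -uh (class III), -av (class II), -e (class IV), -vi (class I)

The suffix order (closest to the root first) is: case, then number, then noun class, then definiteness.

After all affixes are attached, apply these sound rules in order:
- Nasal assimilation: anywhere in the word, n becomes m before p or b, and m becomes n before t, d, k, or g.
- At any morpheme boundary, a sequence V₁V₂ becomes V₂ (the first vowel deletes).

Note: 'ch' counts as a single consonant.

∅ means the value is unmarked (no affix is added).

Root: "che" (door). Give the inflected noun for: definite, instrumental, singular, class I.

Attach case instrumental -a (after vowel 'e') → chea.
Attach number singular -u → cheau.
Attach noun class class I -vi → cheauvi.
Attach definiteness definite -ye → cheauviye.
Nasal assimilation: no change.
Apply vowel deletion: cheauviye → chuviye.

chuviye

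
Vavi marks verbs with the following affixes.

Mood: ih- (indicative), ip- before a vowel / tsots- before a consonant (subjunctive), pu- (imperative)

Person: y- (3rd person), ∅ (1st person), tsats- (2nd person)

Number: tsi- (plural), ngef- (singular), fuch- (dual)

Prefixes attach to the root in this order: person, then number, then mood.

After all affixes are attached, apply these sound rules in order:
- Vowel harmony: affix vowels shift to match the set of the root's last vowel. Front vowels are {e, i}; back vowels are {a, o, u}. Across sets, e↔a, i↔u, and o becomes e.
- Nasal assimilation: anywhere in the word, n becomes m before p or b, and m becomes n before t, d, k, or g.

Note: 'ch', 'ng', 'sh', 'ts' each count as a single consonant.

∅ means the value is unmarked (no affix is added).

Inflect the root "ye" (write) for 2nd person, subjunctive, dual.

tsetsfichtsetsye

Attach person 2nd person tsats- → tsatsye.
Attach number dual fuch- → fuchtsatsye.
Attach mood subjunctive tsots- (before consonant 'f') → tsotsfuchtsatsye.
Apply vowel harmony: tsotsfuchtsatsye → tsetsfichtsetsye.
Nasal assimilation: no change.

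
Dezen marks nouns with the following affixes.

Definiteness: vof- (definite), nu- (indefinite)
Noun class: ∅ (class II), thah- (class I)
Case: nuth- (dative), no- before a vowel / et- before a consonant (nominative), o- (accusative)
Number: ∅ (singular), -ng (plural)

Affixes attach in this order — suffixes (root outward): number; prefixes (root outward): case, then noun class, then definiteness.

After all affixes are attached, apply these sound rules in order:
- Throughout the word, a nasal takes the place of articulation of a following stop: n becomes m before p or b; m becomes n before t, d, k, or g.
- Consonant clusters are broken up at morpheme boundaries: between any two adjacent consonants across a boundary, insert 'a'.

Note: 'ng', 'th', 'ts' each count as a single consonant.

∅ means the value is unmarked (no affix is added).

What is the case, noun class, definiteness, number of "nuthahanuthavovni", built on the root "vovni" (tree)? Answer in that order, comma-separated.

dative, class I, indefinite, singular

Segment: nu-thah-nuth-vovni.
case: nuth- → dative.
noun class: thah- → class I.
definiteness: nu- → indefinite.
number: ∅ → singular.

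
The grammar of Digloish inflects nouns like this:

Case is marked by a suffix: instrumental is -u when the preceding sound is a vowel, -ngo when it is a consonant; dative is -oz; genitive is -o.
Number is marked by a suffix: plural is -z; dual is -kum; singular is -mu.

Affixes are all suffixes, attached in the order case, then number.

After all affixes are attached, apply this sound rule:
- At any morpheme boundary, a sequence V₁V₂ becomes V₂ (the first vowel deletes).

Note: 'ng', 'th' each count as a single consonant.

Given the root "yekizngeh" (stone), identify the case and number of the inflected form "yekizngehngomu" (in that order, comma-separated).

Segment: yekizngeh-ngo-mu.
case: -u/ngo → instrumental.
number: -mu → singular.

instrumental, singular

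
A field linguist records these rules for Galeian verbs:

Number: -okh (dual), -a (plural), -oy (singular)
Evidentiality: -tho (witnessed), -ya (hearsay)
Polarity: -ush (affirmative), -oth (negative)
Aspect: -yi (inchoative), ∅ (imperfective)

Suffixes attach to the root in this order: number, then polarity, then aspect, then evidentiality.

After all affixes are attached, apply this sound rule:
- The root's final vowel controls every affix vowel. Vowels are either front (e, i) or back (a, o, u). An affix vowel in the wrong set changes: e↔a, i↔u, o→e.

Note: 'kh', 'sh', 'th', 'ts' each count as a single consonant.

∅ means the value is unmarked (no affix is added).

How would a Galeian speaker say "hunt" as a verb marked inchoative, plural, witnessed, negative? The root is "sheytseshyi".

sheytseshyieethyithe

Attach number plural -a → sheytseshyia.
Attach polarity negative -oth → sheytseshyiaoth.
Attach aspect inchoative -yi → sheytseshyiaothyi.
Attach evidentiality witnessed -tho → sheytseshyiaothyitho.
Apply vowel harmony: sheytseshyiaothyitho → sheytseshyieethyithe.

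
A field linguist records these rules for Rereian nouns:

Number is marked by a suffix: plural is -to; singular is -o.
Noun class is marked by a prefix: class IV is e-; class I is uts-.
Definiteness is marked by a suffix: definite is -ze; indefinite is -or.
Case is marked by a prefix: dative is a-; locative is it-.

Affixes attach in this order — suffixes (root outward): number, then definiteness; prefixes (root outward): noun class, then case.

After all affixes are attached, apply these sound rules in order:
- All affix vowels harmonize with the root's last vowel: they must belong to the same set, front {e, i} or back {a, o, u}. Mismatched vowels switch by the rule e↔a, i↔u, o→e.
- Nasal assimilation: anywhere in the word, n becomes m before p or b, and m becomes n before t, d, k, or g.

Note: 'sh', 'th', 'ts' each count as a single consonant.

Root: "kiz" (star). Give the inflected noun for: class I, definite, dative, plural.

eitskizteze

Attach number plural -to → kizto.
Attach definiteness definite -ze → kiztoze.
Attach noun class class I uts- → utskiztoze.
Attach case dative a- → autskiztoze.
Apply vowel harmony: autskiztoze → eitskizteze.
Nasal assimilation: no change.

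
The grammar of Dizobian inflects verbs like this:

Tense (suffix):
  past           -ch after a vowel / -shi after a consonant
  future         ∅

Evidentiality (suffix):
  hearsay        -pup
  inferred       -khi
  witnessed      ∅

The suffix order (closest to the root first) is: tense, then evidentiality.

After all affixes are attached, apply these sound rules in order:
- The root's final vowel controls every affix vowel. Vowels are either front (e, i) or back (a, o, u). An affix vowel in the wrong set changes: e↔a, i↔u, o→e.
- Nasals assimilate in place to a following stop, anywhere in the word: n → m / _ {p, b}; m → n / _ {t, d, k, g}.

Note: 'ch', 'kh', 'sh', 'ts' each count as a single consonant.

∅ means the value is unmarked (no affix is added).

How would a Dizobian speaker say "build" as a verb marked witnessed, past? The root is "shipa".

shipach

Attach tense past -ch (after vowel 'a') → shipach.
evidentiality = witnessed: zero marking, form stays shipach.
Vowel harmony: no change.
Nasal assimilation: no change.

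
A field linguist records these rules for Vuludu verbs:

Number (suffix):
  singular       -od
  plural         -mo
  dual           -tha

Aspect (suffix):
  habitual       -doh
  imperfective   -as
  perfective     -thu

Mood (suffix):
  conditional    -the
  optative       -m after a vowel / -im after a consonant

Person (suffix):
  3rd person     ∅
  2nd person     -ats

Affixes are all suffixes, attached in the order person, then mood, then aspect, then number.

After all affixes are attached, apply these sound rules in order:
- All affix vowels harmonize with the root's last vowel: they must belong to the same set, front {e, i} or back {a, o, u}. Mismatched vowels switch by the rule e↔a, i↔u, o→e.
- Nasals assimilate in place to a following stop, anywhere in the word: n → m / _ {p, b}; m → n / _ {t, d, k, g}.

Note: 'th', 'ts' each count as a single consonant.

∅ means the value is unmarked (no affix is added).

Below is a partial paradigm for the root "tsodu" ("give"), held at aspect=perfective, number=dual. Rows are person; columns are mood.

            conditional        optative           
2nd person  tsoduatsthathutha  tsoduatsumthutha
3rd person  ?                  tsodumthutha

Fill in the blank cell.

tsoduthathutha

person = 3rd person: zero marking, form stays tsodu.
Attach mood conditional -the → tsoduthe.
Attach aspect perfective -thu → tsoduthethu.
Attach number dual -tha → tsoduthethutha.
Apply vowel harmony: tsoduthethutha → tsoduthathutha.
Nasal assimilation: no change.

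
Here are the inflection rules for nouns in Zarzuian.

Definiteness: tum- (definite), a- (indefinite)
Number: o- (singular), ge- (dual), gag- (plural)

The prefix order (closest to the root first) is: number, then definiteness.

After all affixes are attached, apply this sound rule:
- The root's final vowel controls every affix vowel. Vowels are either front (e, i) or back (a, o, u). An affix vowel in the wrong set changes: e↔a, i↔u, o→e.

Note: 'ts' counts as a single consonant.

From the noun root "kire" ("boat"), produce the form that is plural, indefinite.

egegkire

Attach number plural gag- → gagkire.
Attach definiteness indefinite a- → agagkire.
Apply vowel harmony: agagkire → egegkire.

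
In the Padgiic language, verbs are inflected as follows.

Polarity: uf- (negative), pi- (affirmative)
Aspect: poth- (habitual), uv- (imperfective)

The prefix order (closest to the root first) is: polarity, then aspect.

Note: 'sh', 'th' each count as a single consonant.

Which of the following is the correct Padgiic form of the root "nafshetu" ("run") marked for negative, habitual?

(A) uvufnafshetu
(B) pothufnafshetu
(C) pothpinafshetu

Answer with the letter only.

B

Attach polarity negative uf- → ufnafshetu.
Attach aspect habitual poth- → pothufnafshetu.
So the correct form is pothufnafshetu, option (B).
(C) pothpinafshetu is wrong: it uses affirmative instead of negative for polarity.
(A) uvufnafshetu is wrong: it uses imperfective instead of habitual for aspect.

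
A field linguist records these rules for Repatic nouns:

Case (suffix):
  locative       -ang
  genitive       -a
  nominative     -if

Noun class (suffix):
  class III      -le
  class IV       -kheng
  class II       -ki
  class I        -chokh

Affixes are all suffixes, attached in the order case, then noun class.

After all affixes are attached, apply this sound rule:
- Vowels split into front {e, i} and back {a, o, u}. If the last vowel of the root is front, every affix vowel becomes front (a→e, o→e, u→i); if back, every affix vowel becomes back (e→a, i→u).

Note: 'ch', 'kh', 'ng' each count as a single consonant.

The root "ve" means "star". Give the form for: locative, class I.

veengchekh

Attach case locative -ang → veang.
Attach noun class class I -chokh → veangchokh.
Apply vowel harmony: veangchokh → veengchekh.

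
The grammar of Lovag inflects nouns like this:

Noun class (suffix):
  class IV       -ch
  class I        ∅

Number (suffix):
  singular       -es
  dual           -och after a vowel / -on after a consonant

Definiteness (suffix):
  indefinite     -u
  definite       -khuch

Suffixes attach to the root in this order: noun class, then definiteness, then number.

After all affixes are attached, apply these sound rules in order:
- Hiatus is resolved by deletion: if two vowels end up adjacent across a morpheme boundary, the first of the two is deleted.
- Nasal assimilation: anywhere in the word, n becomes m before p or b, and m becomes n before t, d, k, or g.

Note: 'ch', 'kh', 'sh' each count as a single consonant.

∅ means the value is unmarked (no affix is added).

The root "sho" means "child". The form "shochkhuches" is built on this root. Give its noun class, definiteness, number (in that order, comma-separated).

Segment: sho-ch-khuch-es.
noun class: -ch → class IV.
definiteness: -khuch → definite.
number: -es → singular.

class IV, definite, singular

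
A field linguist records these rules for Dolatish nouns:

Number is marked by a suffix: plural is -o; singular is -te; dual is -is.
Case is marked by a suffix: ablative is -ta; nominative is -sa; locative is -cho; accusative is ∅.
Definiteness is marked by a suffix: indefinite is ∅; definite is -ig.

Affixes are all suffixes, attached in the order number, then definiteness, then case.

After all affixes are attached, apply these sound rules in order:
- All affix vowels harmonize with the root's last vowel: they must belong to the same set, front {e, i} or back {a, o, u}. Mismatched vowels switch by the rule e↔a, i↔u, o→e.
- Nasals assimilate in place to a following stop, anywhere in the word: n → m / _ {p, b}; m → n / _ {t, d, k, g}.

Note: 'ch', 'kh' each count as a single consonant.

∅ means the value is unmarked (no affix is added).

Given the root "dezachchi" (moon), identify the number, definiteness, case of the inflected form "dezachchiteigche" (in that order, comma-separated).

Segment: dezachchi-te-ig-cho.
number: -te → singular.
definiteness: -ig → definite.
case: -cho → locative.

singular, definite, locative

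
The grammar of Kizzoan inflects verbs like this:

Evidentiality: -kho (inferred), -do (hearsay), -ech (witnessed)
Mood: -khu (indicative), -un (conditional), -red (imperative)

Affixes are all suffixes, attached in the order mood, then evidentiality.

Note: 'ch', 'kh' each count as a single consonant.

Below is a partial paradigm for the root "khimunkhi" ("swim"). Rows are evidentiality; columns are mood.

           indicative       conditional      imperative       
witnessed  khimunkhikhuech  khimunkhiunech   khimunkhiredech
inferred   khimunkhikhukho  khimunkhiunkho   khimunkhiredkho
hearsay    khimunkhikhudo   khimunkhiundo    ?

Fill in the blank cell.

khimunkhireddo

Attach mood imperative -red → khimunkhired.
Attach evidentiality hearsay -do → khimunkhireddo.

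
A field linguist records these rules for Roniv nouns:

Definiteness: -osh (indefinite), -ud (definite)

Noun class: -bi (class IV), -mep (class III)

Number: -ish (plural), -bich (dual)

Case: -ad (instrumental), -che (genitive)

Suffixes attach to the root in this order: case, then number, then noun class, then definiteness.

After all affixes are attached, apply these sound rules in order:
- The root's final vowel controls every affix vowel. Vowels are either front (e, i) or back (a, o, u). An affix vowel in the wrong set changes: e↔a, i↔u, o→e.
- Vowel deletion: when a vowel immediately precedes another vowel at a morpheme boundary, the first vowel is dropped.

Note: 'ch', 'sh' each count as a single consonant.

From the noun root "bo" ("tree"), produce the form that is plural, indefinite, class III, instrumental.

Attach case instrumental -ad → boad.
Attach number plural -ish → boadish.
Attach noun class class III -mep → boadishmep.
Attach definiteness indefinite -osh → boadishmeposh.
Apply vowel harmony: boadishmeposh → boadushmaposh.
Apply vowel deletion: boadushmaposh → badushmaposh.

badushmaposh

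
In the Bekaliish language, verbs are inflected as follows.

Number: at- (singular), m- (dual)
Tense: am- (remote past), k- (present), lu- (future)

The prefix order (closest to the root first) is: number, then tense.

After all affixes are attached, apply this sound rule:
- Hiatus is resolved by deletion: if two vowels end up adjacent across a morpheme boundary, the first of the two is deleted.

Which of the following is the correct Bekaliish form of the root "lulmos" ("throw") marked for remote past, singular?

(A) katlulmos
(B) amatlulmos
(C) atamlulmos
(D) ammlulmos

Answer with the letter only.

B

Attach number singular at- → atlulmos.
Attach tense remote past am- → amatlulmos.
Vowel deletion: no change.
So the correct form is amatlulmos, option (B).
(C) atamlulmos is wrong: it has the affixes in the wrong order.
(A) katlulmos is wrong: it uses present instead of remote past for tense.
(D) ammlulmos is wrong: it uses dual instead of singular for number.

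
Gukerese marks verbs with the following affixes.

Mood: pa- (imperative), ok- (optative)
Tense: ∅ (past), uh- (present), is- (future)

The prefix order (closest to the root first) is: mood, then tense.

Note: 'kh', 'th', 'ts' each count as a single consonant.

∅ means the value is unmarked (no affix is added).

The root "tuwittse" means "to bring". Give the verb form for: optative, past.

oktuwittse

Attach mood optative ok- → oktuwittse.
tense = past: zero marking, form stays oktuwittse.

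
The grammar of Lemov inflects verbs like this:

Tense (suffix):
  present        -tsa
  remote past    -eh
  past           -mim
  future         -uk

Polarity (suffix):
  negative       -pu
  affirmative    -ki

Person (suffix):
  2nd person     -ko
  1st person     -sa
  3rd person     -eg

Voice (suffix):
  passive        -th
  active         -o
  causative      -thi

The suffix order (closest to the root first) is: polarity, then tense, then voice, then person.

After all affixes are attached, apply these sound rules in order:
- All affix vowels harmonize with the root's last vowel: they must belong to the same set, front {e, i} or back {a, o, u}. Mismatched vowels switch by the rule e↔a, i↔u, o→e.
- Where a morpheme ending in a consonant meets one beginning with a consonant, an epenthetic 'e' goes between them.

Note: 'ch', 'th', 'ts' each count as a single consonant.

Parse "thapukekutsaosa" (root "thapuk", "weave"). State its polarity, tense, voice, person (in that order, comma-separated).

affirmative, present, active, 1st person

Segment: thapuk-ki-tsa-o-sa.
polarity: -ki → affirmative.
tense: -tsa → present.
voice: -o → active.
person: -sa → 1st person.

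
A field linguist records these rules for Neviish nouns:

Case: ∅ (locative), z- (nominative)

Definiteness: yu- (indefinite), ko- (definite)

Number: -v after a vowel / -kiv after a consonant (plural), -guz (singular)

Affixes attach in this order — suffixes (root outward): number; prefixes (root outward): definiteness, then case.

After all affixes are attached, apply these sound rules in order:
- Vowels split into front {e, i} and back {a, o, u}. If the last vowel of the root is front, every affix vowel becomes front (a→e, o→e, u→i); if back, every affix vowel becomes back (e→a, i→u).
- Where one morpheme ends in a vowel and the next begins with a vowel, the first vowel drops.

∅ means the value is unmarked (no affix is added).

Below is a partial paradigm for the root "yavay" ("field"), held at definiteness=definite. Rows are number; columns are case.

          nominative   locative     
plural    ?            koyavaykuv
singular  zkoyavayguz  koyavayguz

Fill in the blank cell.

zkoyavaykuv

Attach definiteness definite ko- → koyavay.
Attach case nominative z- → zkoyavay.
Attach number plural -kiv (after consonant 'y') → zkoyavaykiv.
Apply vowel harmony: zkoyavaykiv → zkoyavaykuv.
Vowel deletion: no change.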